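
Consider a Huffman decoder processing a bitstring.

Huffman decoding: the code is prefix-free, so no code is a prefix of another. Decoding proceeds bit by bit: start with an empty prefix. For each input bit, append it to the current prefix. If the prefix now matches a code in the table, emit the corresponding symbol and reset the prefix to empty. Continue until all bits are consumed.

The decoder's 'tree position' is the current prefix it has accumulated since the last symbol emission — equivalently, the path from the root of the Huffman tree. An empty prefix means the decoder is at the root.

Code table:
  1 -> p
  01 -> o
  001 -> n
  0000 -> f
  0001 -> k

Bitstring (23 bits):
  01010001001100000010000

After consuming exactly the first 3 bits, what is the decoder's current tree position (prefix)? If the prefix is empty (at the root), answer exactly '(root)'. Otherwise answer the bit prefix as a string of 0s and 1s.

Answer: 0

Derivation:
Bit 0: prefix='0' (no match yet)
Bit 1: prefix='01' -> emit 'o', reset
Bit 2: prefix='0' (no match yet)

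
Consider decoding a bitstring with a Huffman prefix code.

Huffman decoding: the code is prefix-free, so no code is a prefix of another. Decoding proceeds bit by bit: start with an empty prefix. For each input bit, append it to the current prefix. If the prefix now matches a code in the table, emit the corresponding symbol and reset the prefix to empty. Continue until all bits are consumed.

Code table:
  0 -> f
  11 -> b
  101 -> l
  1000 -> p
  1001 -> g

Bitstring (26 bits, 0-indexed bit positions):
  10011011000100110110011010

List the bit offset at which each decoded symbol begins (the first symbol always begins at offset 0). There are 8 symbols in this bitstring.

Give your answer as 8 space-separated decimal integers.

Answer: 0 4 7 11 15 18 22 25

Derivation:
Bit 0: prefix='1' (no match yet)
Bit 1: prefix='10' (no match yet)
Bit 2: prefix='100' (no match yet)
Bit 3: prefix='1001' -> emit 'g', reset
Bit 4: prefix='1' (no match yet)
Bit 5: prefix='10' (no match yet)
Bit 6: prefix='101' -> emit 'l', reset
Bit 7: prefix='1' (no match yet)
Bit 8: prefix='10' (no match yet)
Bit 9: prefix='100' (no match yet)
Bit 10: prefix='1000' -> emit 'p', reset
Bit 11: prefix='1' (no match yet)
Bit 12: prefix='10' (no match yet)
Bit 13: prefix='100' (no match yet)
Bit 14: prefix='1001' -> emit 'g', reset
Bit 15: prefix='1' (no match yet)
Bit 16: prefix='10' (no match yet)
Bit 17: prefix='101' -> emit 'l', reset
Bit 18: prefix='1' (no match yet)
Bit 19: prefix='10' (no match yet)
Bit 20: prefix='100' (no match yet)
Bit 21: prefix='1001' -> emit 'g', reset
Bit 22: prefix='1' (no match yet)
Bit 23: prefix='10' (no match yet)
Bit 24: prefix='101' -> emit 'l', reset
Bit 25: prefix='0' -> emit 'f', reset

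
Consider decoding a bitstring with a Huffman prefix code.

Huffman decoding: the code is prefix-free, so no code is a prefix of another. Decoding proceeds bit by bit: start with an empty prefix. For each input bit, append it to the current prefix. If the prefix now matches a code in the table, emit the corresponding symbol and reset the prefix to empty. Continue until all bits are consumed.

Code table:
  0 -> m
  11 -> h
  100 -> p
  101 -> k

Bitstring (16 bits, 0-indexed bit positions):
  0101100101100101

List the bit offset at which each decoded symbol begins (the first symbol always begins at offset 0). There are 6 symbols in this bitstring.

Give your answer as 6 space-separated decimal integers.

Bit 0: prefix='0' -> emit 'm', reset
Bit 1: prefix='1' (no match yet)
Bit 2: prefix='10' (no match yet)
Bit 3: prefix='101' -> emit 'k', reset
Bit 4: prefix='1' (no match yet)
Bit 5: prefix='10' (no match yet)
Bit 6: prefix='100' -> emit 'p', reset
Bit 7: prefix='1' (no match yet)
Bit 8: prefix='10' (no match yet)
Bit 9: prefix='101' -> emit 'k', reset
Bit 10: prefix='1' (no match yet)
Bit 11: prefix='10' (no match yet)
Bit 12: prefix='100' -> emit 'p', reset
Bit 13: prefix='1' (no match yet)
Bit 14: prefix='10' (no match yet)
Bit 15: prefix='101' -> emit 'k', reset

Answer: 0 1 4 7 10 13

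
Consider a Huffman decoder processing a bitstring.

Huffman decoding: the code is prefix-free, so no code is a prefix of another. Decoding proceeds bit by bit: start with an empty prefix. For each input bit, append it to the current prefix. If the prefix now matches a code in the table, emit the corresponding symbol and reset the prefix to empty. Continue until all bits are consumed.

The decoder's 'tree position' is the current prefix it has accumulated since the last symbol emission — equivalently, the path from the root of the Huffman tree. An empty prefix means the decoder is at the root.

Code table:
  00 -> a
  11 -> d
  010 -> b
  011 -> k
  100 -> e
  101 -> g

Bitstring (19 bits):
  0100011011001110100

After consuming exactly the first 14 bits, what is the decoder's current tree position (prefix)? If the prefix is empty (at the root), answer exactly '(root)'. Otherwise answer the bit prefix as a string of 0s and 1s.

Answer: (root)

Derivation:
Bit 0: prefix='0' (no match yet)
Bit 1: prefix='01' (no match yet)
Bit 2: prefix='010' -> emit 'b', reset
Bit 3: prefix='0' (no match yet)
Bit 4: prefix='00' -> emit 'a', reset
Bit 5: prefix='1' (no match yet)
Bit 6: prefix='11' -> emit 'd', reset
Bit 7: prefix='0' (no match yet)
Bit 8: prefix='01' (no match yet)
Bit 9: prefix='011' -> emit 'k', reset
Bit 10: prefix='0' (no match yet)
Bit 11: prefix='00' -> emit 'a', reset
Bit 12: prefix='1' (no match yet)
Bit 13: prefix='11' -> emit 'd', reset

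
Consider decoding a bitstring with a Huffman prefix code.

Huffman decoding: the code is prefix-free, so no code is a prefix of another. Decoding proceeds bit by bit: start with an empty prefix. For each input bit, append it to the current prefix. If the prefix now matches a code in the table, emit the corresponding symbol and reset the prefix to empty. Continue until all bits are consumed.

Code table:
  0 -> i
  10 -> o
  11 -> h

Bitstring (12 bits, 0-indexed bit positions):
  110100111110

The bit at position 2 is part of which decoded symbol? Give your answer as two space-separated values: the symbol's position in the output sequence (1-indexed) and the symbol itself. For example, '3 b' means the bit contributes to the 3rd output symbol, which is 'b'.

Bit 0: prefix='1' (no match yet)
Bit 1: prefix='11' -> emit 'h', reset
Bit 2: prefix='0' -> emit 'i', reset
Bit 3: prefix='1' (no match yet)
Bit 4: prefix='10' -> emit 'o', reset
Bit 5: prefix='0' -> emit 'i', reset
Bit 6: prefix='1' (no match yet)

Answer: 2 i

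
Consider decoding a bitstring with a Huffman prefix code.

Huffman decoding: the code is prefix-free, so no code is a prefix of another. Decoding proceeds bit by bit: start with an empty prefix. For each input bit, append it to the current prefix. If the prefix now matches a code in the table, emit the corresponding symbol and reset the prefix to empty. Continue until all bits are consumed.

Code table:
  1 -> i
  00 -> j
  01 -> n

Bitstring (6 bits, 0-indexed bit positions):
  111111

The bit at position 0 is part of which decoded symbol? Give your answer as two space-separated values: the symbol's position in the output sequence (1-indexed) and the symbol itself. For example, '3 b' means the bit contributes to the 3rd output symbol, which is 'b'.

Answer: 1 i

Derivation:
Bit 0: prefix='1' -> emit 'i', reset
Bit 1: prefix='1' -> emit 'i', reset
Bit 2: prefix='1' -> emit 'i', reset
Bit 3: prefix='1' -> emit 'i', reset
Bit 4: prefix='1' -> emit 'i', reset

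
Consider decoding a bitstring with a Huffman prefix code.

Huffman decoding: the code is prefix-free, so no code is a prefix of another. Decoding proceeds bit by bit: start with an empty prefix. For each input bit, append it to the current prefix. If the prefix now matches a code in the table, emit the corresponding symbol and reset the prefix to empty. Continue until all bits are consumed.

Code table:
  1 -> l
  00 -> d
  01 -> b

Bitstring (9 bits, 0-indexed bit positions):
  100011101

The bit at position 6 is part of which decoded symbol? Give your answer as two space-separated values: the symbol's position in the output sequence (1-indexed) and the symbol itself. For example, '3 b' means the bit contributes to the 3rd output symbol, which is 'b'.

Answer: 5 l

Derivation:
Bit 0: prefix='1' -> emit 'l', reset
Bit 1: prefix='0' (no match yet)
Bit 2: prefix='00' -> emit 'd', reset
Bit 3: prefix='0' (no match yet)
Bit 4: prefix='01' -> emit 'b', reset
Bit 5: prefix='1' -> emit 'l', reset
Bit 6: prefix='1' -> emit 'l', reset
Bit 7: prefix='0' (no match yet)
Bit 8: prefix='01' -> emit 'b', reset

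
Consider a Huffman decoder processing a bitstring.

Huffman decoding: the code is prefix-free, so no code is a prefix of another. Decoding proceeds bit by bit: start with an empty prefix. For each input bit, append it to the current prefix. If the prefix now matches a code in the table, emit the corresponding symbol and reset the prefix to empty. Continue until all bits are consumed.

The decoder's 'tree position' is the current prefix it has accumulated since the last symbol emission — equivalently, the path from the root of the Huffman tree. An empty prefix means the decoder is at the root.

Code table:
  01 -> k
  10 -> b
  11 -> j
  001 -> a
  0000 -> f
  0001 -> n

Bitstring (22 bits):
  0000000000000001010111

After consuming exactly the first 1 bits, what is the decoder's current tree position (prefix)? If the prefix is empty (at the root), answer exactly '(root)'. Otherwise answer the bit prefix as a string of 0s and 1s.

Answer: 0

Derivation:
Bit 0: prefix='0' (no match yet)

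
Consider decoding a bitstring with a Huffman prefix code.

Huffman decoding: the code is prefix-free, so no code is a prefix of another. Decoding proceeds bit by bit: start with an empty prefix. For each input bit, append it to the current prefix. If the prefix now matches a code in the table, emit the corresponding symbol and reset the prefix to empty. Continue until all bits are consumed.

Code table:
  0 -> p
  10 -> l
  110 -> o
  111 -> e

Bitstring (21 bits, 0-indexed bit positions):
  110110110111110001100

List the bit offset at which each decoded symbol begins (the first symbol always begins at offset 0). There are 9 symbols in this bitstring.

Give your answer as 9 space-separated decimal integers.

Bit 0: prefix='1' (no match yet)
Bit 1: prefix='11' (no match yet)
Bit 2: prefix='110' -> emit 'o', reset
Bit 3: prefix='1' (no match yet)
Bit 4: prefix='11' (no match yet)
Bit 5: prefix='110' -> emit 'o', reset
Bit 6: prefix='1' (no match yet)
Bit 7: prefix='11' (no match yet)
Bit 8: prefix='110' -> emit 'o', reset
Bit 9: prefix='1' (no match yet)
Bit 10: prefix='11' (no match yet)
Bit 11: prefix='111' -> emit 'e', reset
Bit 12: prefix='1' (no match yet)
Bit 13: prefix='11' (no match yet)
Bit 14: prefix='110' -> emit 'o', reset
Bit 15: prefix='0' -> emit 'p', reset
Bit 16: prefix='0' -> emit 'p', reset
Bit 17: prefix='1' (no match yet)
Bit 18: prefix='11' (no match yet)
Bit 19: prefix='110' -> emit 'o', reset
Bit 20: prefix='0' -> emit 'p', reset

Answer: 0 3 6 9 12 15 16 17 20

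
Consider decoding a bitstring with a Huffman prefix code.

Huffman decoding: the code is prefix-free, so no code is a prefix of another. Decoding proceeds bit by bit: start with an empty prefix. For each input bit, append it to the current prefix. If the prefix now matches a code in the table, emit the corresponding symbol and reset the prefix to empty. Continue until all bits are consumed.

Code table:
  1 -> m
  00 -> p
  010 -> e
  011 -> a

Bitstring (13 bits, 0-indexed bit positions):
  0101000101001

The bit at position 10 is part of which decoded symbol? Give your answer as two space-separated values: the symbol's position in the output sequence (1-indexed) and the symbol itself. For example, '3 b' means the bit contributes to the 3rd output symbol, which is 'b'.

Bit 0: prefix='0' (no match yet)
Bit 1: prefix='01' (no match yet)
Bit 2: prefix='010' -> emit 'e', reset
Bit 3: prefix='1' -> emit 'm', reset
Bit 4: prefix='0' (no match yet)
Bit 5: prefix='00' -> emit 'p', reset
Bit 6: prefix='0' (no match yet)
Bit 7: prefix='01' (no match yet)
Bit 8: prefix='010' -> emit 'e', reset
Bit 9: prefix='1' -> emit 'm', reset
Bit 10: prefix='0' (no match yet)
Bit 11: prefix='00' -> emit 'p', reset
Bit 12: prefix='1' -> emit 'm', reset

Answer: 6 p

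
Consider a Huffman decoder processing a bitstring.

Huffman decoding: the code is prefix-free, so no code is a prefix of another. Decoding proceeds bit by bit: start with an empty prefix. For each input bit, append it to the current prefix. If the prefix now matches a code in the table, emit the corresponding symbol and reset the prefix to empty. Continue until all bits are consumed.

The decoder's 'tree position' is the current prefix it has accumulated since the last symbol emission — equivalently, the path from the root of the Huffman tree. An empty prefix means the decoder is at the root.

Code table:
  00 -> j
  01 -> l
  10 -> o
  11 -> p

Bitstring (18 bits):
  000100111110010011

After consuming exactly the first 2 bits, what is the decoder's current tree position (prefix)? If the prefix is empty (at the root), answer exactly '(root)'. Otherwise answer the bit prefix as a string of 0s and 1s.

Answer: (root)

Derivation:
Bit 0: prefix='0' (no match yet)
Bit 1: prefix='00' -> emit 'j', reset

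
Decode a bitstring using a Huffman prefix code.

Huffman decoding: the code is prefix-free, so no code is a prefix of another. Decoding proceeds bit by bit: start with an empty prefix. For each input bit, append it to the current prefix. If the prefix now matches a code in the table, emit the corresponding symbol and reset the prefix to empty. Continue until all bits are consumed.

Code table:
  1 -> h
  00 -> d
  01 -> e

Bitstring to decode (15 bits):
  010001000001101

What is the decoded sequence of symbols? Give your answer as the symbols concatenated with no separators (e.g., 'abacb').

Answer: ededdehe

Derivation:
Bit 0: prefix='0' (no match yet)
Bit 1: prefix='01' -> emit 'e', reset
Bit 2: prefix='0' (no match yet)
Bit 3: prefix='00' -> emit 'd', reset
Bit 4: prefix='0' (no match yet)
Bit 5: prefix='01' -> emit 'e', reset
Bit 6: prefix='0' (no match yet)
Bit 7: prefix='00' -> emit 'd', reset
Bit 8: prefix='0' (no match yet)
Bit 9: prefix='00' -> emit 'd', reset
Bit 10: prefix='0' (no match yet)
Bit 11: prefix='01' -> emit 'e', reset
Bit 12: prefix='1' -> emit 'h', reset
Bit 13: prefix='0' (no match yet)
Bit 14: prefix='01' -> emit 'e', reset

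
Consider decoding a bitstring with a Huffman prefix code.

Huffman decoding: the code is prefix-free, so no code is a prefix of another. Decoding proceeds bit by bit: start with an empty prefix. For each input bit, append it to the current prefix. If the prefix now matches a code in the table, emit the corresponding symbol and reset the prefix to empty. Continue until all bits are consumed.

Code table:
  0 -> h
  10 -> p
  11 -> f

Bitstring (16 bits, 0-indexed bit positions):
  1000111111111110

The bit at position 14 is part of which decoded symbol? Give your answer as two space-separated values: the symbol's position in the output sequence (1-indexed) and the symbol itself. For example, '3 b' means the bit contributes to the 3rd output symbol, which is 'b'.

Bit 0: prefix='1' (no match yet)
Bit 1: prefix='10' -> emit 'p', reset
Bit 2: prefix='0' -> emit 'h', reset
Bit 3: prefix='0' -> emit 'h', reset
Bit 4: prefix='1' (no match yet)
Bit 5: prefix='11' -> emit 'f', reset
Bit 6: prefix='1' (no match yet)
Bit 7: prefix='11' -> emit 'f', reset
Bit 8: prefix='1' (no match yet)
Bit 9: prefix='11' -> emit 'f', reset
Bit 10: prefix='1' (no match yet)
Bit 11: prefix='11' -> emit 'f', reset
Bit 12: prefix='1' (no match yet)
Bit 13: prefix='11' -> emit 'f', reset
Bit 14: prefix='1' (no match yet)
Bit 15: prefix='10' -> emit 'p', reset

Answer: 9 p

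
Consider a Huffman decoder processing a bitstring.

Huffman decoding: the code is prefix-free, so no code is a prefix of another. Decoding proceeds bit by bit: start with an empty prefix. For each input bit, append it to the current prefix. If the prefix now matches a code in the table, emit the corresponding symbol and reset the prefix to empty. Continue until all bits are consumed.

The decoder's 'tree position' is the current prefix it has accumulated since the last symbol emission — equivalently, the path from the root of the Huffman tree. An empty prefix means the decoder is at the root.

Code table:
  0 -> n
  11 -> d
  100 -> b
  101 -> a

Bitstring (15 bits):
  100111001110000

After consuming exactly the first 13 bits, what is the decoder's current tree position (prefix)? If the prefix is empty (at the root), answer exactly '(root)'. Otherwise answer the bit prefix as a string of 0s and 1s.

Bit 0: prefix='1' (no match yet)
Bit 1: prefix='10' (no match yet)
Bit 2: prefix='100' -> emit 'b', reset
Bit 3: prefix='1' (no match yet)
Bit 4: prefix='11' -> emit 'd', reset
Bit 5: prefix='1' (no match yet)
Bit 6: prefix='10' (no match yet)
Bit 7: prefix='100' -> emit 'b', reset
Bit 8: prefix='1' (no match yet)
Bit 9: prefix='11' -> emit 'd', reset
Bit 10: prefix='1' (no match yet)
Bit 11: prefix='10' (no match yet)
Bit 12: prefix='100' -> emit 'b', reset

Answer: (root)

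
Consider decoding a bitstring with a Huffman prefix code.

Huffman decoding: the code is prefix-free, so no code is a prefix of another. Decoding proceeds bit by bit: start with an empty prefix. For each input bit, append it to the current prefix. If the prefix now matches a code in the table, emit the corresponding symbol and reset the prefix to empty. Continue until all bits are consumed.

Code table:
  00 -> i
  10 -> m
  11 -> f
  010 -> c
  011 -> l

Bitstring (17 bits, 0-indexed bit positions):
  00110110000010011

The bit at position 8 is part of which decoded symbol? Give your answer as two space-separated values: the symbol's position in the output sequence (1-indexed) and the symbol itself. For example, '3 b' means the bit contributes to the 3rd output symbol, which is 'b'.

Bit 0: prefix='0' (no match yet)
Bit 1: prefix='00' -> emit 'i', reset
Bit 2: prefix='1' (no match yet)
Bit 3: prefix='11' -> emit 'f', reset
Bit 4: prefix='0' (no match yet)
Bit 5: prefix='01' (no match yet)
Bit 6: prefix='011' -> emit 'l', reset
Bit 7: prefix='0' (no match yet)
Bit 8: prefix='00' -> emit 'i', reset
Bit 9: prefix='0' (no match yet)
Bit 10: prefix='00' -> emit 'i', reset
Bit 11: prefix='0' (no match yet)
Bit 12: prefix='01' (no match yet)

Answer: 4 i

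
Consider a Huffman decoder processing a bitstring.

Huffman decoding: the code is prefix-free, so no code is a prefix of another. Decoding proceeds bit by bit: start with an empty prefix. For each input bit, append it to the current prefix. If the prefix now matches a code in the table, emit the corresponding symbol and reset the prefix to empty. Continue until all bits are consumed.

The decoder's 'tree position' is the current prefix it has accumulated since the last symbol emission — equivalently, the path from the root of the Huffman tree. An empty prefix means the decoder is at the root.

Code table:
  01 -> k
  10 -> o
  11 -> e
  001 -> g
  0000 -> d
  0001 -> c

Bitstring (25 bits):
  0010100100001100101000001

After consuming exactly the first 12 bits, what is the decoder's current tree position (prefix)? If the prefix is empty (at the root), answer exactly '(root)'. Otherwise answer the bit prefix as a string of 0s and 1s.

Answer: (root)

Derivation:
Bit 0: prefix='0' (no match yet)
Bit 1: prefix='00' (no match yet)
Bit 2: prefix='001' -> emit 'g', reset
Bit 3: prefix='0' (no match yet)
Bit 4: prefix='01' -> emit 'k', reset
Bit 5: prefix='0' (no match yet)
Bit 6: prefix='00' (no match yet)
Bit 7: prefix='001' -> emit 'g', reset
Bit 8: prefix='0' (no match yet)
Bit 9: prefix='00' (no match yet)
Bit 10: prefix='000' (no match yet)
Bit 11: prefix='0000' -> emit 'd', reset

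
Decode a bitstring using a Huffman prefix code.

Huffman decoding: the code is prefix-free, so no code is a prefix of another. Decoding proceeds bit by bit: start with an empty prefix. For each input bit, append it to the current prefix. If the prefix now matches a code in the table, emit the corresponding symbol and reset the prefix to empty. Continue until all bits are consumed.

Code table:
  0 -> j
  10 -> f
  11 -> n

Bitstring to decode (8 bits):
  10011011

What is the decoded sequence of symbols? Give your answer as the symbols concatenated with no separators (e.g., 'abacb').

Bit 0: prefix='1' (no match yet)
Bit 1: prefix='10' -> emit 'f', reset
Bit 2: prefix='0' -> emit 'j', reset
Bit 3: prefix='1' (no match yet)
Bit 4: prefix='11' -> emit 'n', reset
Bit 5: prefix='0' -> emit 'j', reset
Bit 6: prefix='1' (no match yet)
Bit 7: prefix='11' -> emit 'n', reset

Answer: fjnjn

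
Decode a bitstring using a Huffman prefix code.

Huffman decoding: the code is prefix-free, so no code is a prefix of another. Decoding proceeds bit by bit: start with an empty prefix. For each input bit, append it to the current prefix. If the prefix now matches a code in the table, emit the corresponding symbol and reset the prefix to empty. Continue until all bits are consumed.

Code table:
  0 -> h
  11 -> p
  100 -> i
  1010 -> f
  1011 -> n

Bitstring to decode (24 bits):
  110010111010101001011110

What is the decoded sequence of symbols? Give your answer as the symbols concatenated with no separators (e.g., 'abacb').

Bit 0: prefix='1' (no match yet)
Bit 1: prefix='11' -> emit 'p', reset
Bit 2: prefix='0' -> emit 'h', reset
Bit 3: prefix='0' -> emit 'h', reset
Bit 4: prefix='1' (no match yet)
Bit 5: prefix='10' (no match yet)
Bit 6: prefix='101' (no match yet)
Bit 7: prefix='1011' -> emit 'n', reset
Bit 8: prefix='1' (no match yet)
Bit 9: prefix='10' (no match yet)
Bit 10: prefix='101' (no match yet)
Bit 11: prefix='1010' -> emit 'f', reset
Bit 12: prefix='1' (no match yet)
Bit 13: prefix='10' (no match yet)
Bit 14: prefix='101' (no match yet)
Bit 15: prefix='1010' -> emit 'f', reset
Bit 16: prefix='0' -> emit 'h', reset
Bit 17: prefix='1' (no match yet)
Bit 18: prefix='10' (no match yet)
Bit 19: prefix='101' (no match yet)
Bit 20: prefix='1011' -> emit 'n', reset
Bit 21: prefix='1' (no match yet)
Bit 22: prefix='11' -> emit 'p', reset
Bit 23: prefix='0' -> emit 'h', reset

Answer: phhnffhnph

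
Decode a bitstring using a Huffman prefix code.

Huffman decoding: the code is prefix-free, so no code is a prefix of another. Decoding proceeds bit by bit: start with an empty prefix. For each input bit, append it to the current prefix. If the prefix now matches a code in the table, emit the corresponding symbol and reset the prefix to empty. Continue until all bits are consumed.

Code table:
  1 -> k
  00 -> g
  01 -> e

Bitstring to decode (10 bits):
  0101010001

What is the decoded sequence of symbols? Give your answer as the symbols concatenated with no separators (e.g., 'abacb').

Answer: eeege

Derivation:
Bit 0: prefix='0' (no match yet)
Bit 1: prefix='01' -> emit 'e', reset
Bit 2: prefix='0' (no match yet)
Bit 3: prefix='01' -> emit 'e', reset
Bit 4: prefix='0' (no match yet)
Bit 5: prefix='01' -> emit 'e', reset
Bit 6: prefix='0' (no match yet)
Bit 7: prefix='00' -> emit 'g', reset
Bit 8: prefix='0' (no match yet)
Bit 9: prefix='01' -> emit 'e', reset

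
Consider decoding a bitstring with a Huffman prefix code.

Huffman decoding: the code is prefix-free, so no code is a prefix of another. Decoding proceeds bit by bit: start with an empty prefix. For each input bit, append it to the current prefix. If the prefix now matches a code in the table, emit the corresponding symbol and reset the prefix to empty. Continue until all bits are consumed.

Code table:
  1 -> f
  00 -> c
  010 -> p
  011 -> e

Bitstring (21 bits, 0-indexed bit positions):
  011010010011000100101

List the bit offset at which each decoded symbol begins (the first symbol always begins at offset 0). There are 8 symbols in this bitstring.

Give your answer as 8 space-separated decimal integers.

Bit 0: prefix='0' (no match yet)
Bit 1: prefix='01' (no match yet)
Bit 2: prefix='011' -> emit 'e', reset
Bit 3: prefix='0' (no match yet)
Bit 4: prefix='01' (no match yet)
Bit 5: prefix='010' -> emit 'p', reset
Bit 6: prefix='0' (no match yet)
Bit 7: prefix='01' (no match yet)
Bit 8: prefix='010' -> emit 'p', reset
Bit 9: prefix='0' (no match yet)
Bit 10: prefix='01' (no match yet)
Bit 11: prefix='011' -> emit 'e', reset
Bit 12: prefix='0' (no match yet)
Bit 13: prefix='00' -> emit 'c', reset
Bit 14: prefix='0' (no match yet)
Bit 15: prefix='01' (no match yet)
Bit 16: prefix='010' -> emit 'p', reset
Bit 17: prefix='0' (no match yet)
Bit 18: prefix='01' (no match yet)
Bit 19: prefix='010' -> emit 'p', reset
Bit 20: prefix='1' -> emit 'f', reset

Answer: 0 3 6 9 12 14 17 20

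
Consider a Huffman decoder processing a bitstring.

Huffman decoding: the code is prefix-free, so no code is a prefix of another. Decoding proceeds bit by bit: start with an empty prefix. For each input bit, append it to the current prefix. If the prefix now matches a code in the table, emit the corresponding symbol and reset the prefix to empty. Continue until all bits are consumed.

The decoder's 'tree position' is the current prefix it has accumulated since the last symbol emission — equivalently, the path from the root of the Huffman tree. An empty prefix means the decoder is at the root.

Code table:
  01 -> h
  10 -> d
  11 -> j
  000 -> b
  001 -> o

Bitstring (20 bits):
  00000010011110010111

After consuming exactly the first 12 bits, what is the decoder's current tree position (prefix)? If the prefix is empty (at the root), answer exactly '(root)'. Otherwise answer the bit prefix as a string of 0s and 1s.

Bit 0: prefix='0' (no match yet)
Bit 1: prefix='00' (no match yet)
Bit 2: prefix='000' -> emit 'b', reset
Bit 3: prefix='0' (no match yet)
Bit 4: prefix='00' (no match yet)
Bit 5: prefix='000' -> emit 'b', reset
Bit 6: prefix='1' (no match yet)
Bit 7: prefix='10' -> emit 'd', reset
Bit 8: prefix='0' (no match yet)
Bit 9: prefix='01' -> emit 'h', reset
Bit 10: prefix='1' (no match yet)
Bit 11: prefix='11' -> emit 'j', reset

Answer: (root)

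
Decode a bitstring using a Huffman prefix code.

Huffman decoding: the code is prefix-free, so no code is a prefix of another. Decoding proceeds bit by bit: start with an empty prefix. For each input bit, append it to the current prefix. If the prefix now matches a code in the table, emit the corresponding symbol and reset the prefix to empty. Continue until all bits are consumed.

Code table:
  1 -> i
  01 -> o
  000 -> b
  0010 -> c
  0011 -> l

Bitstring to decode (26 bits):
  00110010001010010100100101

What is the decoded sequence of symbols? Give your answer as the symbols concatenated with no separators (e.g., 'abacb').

Answer: lccicicoo

Derivation:
Bit 0: prefix='0' (no match yet)
Bit 1: prefix='00' (no match yet)
Bit 2: prefix='001' (no match yet)
Bit 3: prefix='0011' -> emit 'l', reset
Bit 4: prefix='0' (no match yet)
Bit 5: prefix='00' (no match yet)
Bit 6: prefix='001' (no match yet)
Bit 7: prefix='0010' -> emit 'c', reset
Bit 8: prefix='0' (no match yet)
Bit 9: prefix='00' (no match yet)
Bit 10: prefix='001' (no match yet)
Bit 11: prefix='0010' -> emit 'c', reset
Bit 12: prefix='1' -> emit 'i', reset
Bit 13: prefix='0' (no match yet)
Bit 14: prefix='00' (no match yet)
Bit 15: prefix='001' (no match yet)
Bit 16: prefix='0010' -> emit 'c', reset
Bit 17: prefix='1' -> emit 'i', reset
Bit 18: prefix='0' (no match yet)
Bit 19: prefix='00' (no match yet)
Bit 20: prefix='001' (no match yet)
Bit 21: prefix='0010' -> emit 'c', reset
Bit 22: prefix='0' (no match yet)
Bit 23: prefix='01' -> emit 'o', reset
Bit 24: prefix='0' (no match yet)
Bit 25: prefix='01' -> emit 'o', reset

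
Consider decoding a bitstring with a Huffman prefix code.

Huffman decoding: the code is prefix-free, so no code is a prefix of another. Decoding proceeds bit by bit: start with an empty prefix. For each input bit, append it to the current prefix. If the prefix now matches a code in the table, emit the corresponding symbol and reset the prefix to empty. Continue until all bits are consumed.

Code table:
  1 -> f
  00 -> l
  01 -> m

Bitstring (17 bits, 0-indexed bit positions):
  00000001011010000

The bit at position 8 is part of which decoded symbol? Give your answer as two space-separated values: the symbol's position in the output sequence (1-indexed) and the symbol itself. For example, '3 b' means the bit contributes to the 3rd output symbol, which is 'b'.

Answer: 5 m

Derivation:
Bit 0: prefix='0' (no match yet)
Bit 1: prefix='00' -> emit 'l', reset
Bit 2: prefix='0' (no match yet)
Bit 3: prefix='00' -> emit 'l', reset
Bit 4: prefix='0' (no match yet)
Bit 5: prefix='00' -> emit 'l', reset
Bit 6: prefix='0' (no match yet)
Bit 7: prefix='01' -> emit 'm', reset
Bit 8: prefix='0' (no match yet)
Bit 9: prefix='01' -> emit 'm', reset
Bit 10: prefix='1' -> emit 'f', reset
Bit 11: prefix='0' (no match yet)
Bit 12: prefix='01' -> emit 'm', reset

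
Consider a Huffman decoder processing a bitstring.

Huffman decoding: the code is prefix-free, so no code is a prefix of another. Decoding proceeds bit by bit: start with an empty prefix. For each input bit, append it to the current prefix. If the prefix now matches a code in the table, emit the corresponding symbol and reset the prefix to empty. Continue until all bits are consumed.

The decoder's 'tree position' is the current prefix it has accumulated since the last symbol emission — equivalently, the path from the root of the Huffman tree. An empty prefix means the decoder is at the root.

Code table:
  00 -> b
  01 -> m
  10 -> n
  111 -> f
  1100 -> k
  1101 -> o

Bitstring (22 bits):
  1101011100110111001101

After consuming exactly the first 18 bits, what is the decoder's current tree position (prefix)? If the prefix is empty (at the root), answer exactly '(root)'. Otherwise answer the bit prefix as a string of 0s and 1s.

Bit 0: prefix='1' (no match yet)
Bit 1: prefix='11' (no match yet)
Bit 2: prefix='110' (no match yet)
Bit 3: prefix='1101' -> emit 'o', reset
Bit 4: prefix='0' (no match yet)
Bit 5: prefix='01' -> emit 'm', reset
Bit 6: prefix='1' (no match yet)
Bit 7: prefix='11' (no match yet)
Bit 8: prefix='110' (no match yet)
Bit 9: prefix='1100' -> emit 'k', reset
Bit 10: prefix='1' (no match yet)
Bit 11: prefix='11' (no match yet)
Bit 12: prefix='110' (no match yet)
Bit 13: prefix='1101' -> emit 'o', reset
Bit 14: prefix='1' (no match yet)
Bit 15: prefix='11' (no match yet)
Bit 16: prefix='110' (no match yet)
Bit 17: prefix='1100' -> emit 'k', reset

Answer: (root)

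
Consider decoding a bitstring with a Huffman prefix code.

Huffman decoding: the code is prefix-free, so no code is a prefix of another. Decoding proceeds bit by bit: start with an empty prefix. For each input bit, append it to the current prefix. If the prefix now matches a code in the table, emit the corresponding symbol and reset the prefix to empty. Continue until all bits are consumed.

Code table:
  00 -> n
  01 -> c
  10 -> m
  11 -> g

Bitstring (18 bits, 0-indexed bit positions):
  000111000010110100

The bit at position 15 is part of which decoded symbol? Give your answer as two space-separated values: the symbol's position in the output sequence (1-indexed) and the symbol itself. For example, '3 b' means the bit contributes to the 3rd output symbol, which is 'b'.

Bit 0: prefix='0' (no match yet)
Bit 1: prefix='00' -> emit 'n', reset
Bit 2: prefix='0' (no match yet)
Bit 3: prefix='01' -> emit 'c', reset
Bit 4: prefix='1' (no match yet)
Bit 5: prefix='11' -> emit 'g', reset
Bit 6: prefix='0' (no match yet)
Bit 7: prefix='00' -> emit 'n', reset
Bit 8: prefix='0' (no match yet)
Bit 9: prefix='00' -> emit 'n', reset
Bit 10: prefix='1' (no match yet)
Bit 11: prefix='10' -> emit 'm', reset
Bit 12: prefix='1' (no match yet)
Bit 13: prefix='11' -> emit 'g', reset
Bit 14: prefix='0' (no match yet)
Bit 15: prefix='01' -> emit 'c', reset
Bit 16: prefix='0' (no match yet)
Bit 17: prefix='00' -> emit 'n', reset

Answer: 8 c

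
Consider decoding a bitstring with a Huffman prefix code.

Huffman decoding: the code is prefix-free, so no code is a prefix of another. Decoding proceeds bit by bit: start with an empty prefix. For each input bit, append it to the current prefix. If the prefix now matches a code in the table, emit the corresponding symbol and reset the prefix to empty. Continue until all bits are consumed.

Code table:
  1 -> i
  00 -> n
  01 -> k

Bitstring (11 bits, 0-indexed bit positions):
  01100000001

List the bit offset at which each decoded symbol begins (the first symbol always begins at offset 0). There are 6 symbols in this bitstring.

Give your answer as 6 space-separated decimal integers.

Bit 0: prefix='0' (no match yet)
Bit 1: prefix='01' -> emit 'k', reset
Bit 2: prefix='1' -> emit 'i', reset
Bit 3: prefix='0' (no match yet)
Bit 4: prefix='00' -> emit 'n', reset
Bit 5: prefix='0' (no match yet)
Bit 6: prefix='00' -> emit 'n', reset
Bit 7: prefix='0' (no match yet)
Bit 8: prefix='00' -> emit 'n', reset
Bit 9: prefix='0' (no match yet)
Bit 10: prefix='01' -> emit 'k', reset

Answer: 0 2 3 5 7 9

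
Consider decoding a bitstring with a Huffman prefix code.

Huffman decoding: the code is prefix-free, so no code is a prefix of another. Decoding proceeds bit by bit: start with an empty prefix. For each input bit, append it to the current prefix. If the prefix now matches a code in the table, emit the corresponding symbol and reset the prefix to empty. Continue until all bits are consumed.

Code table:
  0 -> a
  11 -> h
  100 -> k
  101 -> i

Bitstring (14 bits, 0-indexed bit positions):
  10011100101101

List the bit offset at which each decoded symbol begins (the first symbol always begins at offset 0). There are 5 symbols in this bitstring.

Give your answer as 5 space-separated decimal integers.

Bit 0: prefix='1' (no match yet)
Bit 1: prefix='10' (no match yet)
Bit 2: prefix='100' -> emit 'k', reset
Bit 3: prefix='1' (no match yet)
Bit 4: prefix='11' -> emit 'h', reset
Bit 5: prefix='1' (no match yet)
Bit 6: prefix='10' (no match yet)
Bit 7: prefix='100' -> emit 'k', reset
Bit 8: prefix='1' (no match yet)
Bit 9: prefix='10' (no match yet)
Bit 10: prefix='101' -> emit 'i', reset
Bit 11: prefix='1' (no match yet)
Bit 12: prefix='10' (no match yet)
Bit 13: prefix='101' -> emit 'i', reset

Answer: 0 3 5 8 11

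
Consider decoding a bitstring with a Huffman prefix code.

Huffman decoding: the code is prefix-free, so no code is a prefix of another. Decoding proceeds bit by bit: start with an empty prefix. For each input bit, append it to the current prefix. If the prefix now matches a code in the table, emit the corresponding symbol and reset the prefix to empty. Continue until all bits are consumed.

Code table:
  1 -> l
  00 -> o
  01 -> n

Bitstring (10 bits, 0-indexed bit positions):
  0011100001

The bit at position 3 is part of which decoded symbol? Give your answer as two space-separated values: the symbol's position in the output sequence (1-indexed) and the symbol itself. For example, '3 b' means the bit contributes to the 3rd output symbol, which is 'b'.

Answer: 3 l

Derivation:
Bit 0: prefix='0' (no match yet)
Bit 1: prefix='00' -> emit 'o', reset
Bit 2: prefix='1' -> emit 'l', reset
Bit 3: prefix='1' -> emit 'l', reset
Bit 4: prefix='1' -> emit 'l', reset
Bit 5: prefix='0' (no match yet)
Bit 6: prefix='00' -> emit 'o', reset
Bit 7: prefix='0' (no match yet)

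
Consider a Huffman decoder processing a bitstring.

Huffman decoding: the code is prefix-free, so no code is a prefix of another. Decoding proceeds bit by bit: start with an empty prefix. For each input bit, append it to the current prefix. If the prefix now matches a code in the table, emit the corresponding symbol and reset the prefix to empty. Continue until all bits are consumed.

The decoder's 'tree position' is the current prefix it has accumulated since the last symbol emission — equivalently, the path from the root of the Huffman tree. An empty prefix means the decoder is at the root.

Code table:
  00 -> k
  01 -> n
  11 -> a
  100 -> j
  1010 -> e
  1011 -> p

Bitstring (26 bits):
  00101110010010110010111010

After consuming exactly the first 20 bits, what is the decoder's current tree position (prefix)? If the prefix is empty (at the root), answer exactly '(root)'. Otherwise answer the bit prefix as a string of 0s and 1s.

Answer: 10

Derivation:
Bit 0: prefix='0' (no match yet)
Bit 1: prefix='00' -> emit 'k', reset
Bit 2: prefix='1' (no match yet)
Bit 3: prefix='10' (no match yet)
Bit 4: prefix='101' (no match yet)
Bit 5: prefix='1011' -> emit 'p', reset
Bit 6: prefix='1' (no match yet)
Bit 7: prefix='10' (no match yet)
Bit 8: prefix='100' -> emit 'j', reset
Bit 9: prefix='1' (no match yet)
Bit 10: prefix='10' (no match yet)
Bit 11: prefix='100' -> emit 'j', reset
Bit 12: prefix='1' (no match yet)
Bit 13: prefix='10' (no match yet)
Bit 14: prefix='101' (no match yet)
Bit 15: prefix='1011' -> emit 'p', reset
Bit 16: prefix='0' (no match yet)
Bit 17: prefix='00' -> emit 'k', reset
Bit 18: prefix='1' (no match yet)
Bit 19: prefix='10' (no match yet)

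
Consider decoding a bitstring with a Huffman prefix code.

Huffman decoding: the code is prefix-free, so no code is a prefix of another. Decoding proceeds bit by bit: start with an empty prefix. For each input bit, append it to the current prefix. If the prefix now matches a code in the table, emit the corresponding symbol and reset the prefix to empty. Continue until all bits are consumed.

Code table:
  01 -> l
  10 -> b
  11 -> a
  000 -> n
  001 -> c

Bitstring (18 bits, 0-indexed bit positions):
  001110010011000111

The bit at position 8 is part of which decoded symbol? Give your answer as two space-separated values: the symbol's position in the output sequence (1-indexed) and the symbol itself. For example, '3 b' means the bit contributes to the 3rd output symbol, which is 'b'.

Answer: 4 c

Derivation:
Bit 0: prefix='0' (no match yet)
Bit 1: prefix='00' (no match yet)
Bit 2: prefix='001' -> emit 'c', reset
Bit 3: prefix='1' (no match yet)
Bit 4: prefix='11' -> emit 'a', reset
Bit 5: prefix='0' (no match yet)
Bit 6: prefix='00' (no match yet)
Bit 7: prefix='001' -> emit 'c', reset
Bit 8: prefix='0' (no match yet)
Bit 9: prefix='00' (no match yet)
Bit 10: prefix='001' -> emit 'c', reset
Bit 11: prefix='1' (no match yet)
Bit 12: prefix='10' -> emit 'b', reset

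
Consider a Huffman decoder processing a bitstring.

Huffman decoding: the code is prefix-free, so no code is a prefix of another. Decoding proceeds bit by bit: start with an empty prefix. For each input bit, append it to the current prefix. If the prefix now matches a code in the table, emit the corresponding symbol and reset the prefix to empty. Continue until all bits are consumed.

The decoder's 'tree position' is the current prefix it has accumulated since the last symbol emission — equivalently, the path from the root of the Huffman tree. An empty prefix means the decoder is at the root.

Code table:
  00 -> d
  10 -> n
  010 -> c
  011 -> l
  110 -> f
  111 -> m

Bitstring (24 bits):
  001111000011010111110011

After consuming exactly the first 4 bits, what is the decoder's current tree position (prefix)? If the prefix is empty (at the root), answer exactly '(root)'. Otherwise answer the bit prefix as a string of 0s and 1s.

Bit 0: prefix='0' (no match yet)
Bit 1: prefix='00' -> emit 'd', reset
Bit 2: prefix='1' (no match yet)
Bit 3: prefix='11' (no match yet)

Answer: 11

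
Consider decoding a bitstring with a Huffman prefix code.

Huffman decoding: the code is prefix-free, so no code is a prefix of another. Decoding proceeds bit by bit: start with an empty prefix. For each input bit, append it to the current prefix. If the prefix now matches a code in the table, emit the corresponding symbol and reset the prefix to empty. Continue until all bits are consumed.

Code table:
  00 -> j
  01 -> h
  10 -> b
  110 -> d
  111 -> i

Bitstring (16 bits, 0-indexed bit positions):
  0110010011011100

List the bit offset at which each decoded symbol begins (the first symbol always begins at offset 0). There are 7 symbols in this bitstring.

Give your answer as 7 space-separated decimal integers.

Answer: 0 2 4 6 8 11 14

Derivation:
Bit 0: prefix='0' (no match yet)
Bit 1: prefix='01' -> emit 'h', reset
Bit 2: prefix='1' (no match yet)
Bit 3: prefix='10' -> emit 'b', reset
Bit 4: prefix='0' (no match yet)
Bit 5: prefix='01' -> emit 'h', reset
Bit 6: prefix='0' (no match yet)
Bit 7: prefix='00' -> emit 'j', reset
Bit 8: prefix='1' (no match yet)
Bit 9: prefix='11' (no match yet)
Bit 10: prefix='110' -> emit 'd', reset
Bit 11: prefix='1' (no match yet)
Bit 12: prefix='11' (no match yet)
Bit 13: prefix='111' -> emit 'i', reset
Bit 14: prefix='0' (no match yet)
Bit 15: prefix='00' -> emit 'j', reset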